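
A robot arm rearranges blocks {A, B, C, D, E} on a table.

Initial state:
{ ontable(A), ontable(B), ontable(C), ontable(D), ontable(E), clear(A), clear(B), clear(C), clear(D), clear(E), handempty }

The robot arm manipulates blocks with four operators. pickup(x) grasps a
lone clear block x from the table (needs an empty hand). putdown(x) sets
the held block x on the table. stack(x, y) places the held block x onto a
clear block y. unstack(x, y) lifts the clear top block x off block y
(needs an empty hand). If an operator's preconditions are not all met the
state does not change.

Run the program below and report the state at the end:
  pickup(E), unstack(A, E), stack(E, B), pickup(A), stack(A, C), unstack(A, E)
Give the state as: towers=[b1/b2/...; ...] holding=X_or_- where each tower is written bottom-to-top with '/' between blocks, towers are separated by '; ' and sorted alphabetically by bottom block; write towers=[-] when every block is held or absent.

towers=[B/E; C/A; D] holding=-

step 1 (pickup(E)): towers=[A; B; C; D] holding=E
step 2 (unstack(A, E)) [no-op]: towers=[A; B; C; D] holding=E
step 3 (stack(E, B)): towers=[A; B/E; C; D] holding=-
step 4 (pickup(A)): towers=[B/E; C; D] holding=A
step 5 (stack(A, C)): towers=[B/E; C/A; D] holding=-
step 6 (unstack(A, E)) [no-op]: towers=[B/E; C/A; D] holding=-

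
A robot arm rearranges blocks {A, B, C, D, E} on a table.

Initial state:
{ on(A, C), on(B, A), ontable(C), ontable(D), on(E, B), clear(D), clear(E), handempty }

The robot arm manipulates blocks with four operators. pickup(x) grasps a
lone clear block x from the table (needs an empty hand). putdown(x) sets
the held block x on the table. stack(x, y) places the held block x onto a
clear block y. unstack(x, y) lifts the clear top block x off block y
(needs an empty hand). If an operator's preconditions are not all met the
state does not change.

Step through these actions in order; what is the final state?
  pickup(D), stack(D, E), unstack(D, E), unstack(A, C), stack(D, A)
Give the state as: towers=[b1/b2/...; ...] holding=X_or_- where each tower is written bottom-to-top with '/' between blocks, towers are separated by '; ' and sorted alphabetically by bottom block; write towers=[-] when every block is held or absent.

step 1 (pickup(D)): towers=[C/A/B/E] holding=D
step 2 (stack(D, E)): towers=[C/A/B/E/D] holding=-
step 3 (unstack(D, E)): towers=[C/A/B/E] holding=D
step 4 (unstack(A, C)) [no-op]: towers=[C/A/B/E] holding=D
step 5 (stack(D, A)) [no-op]: towers=[C/A/B/E] holding=D

towers=[C/A/B/E] holding=D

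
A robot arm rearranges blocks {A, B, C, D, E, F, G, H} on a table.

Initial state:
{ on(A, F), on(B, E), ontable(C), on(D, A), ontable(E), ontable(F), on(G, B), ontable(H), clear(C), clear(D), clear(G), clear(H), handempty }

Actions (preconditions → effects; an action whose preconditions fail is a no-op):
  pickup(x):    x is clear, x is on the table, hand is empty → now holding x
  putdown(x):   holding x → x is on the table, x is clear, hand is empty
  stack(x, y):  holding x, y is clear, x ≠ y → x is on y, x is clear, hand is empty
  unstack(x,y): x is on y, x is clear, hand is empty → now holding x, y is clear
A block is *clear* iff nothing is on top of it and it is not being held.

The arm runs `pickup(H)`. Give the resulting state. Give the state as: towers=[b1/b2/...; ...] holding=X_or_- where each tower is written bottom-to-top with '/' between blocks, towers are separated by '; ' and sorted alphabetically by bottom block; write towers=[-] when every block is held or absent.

towers=[C; E/B/G; F/A/D] holding=H

before: towers=[C; E/B/G; F/A/D; H] holding=-
pre[pickup(H)]: clear(H) ok, ontable(H) ok, handempty ok
all met → apply pickup(H)
after:  towers=[C; E/B/G; F/A/D] holding=H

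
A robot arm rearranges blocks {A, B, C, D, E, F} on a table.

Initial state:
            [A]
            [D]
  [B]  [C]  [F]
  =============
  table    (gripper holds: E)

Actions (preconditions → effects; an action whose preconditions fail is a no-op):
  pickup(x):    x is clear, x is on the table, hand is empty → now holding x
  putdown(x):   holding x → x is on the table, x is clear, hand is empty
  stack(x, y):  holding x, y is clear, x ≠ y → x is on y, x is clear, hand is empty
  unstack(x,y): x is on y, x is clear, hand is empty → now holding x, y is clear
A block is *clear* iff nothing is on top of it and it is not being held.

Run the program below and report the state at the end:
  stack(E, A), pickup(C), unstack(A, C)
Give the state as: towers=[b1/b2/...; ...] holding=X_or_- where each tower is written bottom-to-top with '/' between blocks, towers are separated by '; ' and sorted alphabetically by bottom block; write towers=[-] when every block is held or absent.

step 1 (stack(E, A)): towers=[B; C; F/D/A/E] holding=-
step 2 (pickup(C)): towers=[B; F/D/A/E] holding=C
step 3 (unstack(A, C)) [no-op]: towers=[B; F/D/A/E] holding=C

towers=[B; F/D/A/E] holding=C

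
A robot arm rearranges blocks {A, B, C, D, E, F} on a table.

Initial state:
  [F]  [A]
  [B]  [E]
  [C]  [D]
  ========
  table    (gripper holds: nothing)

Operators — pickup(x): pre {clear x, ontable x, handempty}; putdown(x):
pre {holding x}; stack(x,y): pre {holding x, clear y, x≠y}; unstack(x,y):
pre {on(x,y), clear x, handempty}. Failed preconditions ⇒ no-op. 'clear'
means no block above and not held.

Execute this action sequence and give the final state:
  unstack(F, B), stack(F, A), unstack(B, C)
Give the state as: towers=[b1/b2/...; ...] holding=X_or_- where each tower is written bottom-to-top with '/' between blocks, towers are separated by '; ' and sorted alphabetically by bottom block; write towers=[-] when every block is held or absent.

step 1 (unstack(F, B)): towers=[C/B; D/E/A] holding=F
step 2 (stack(F, A)): towers=[C/B; D/E/A/F] holding=-
step 3 (unstack(B, C)): towers=[C; D/E/A/F] holding=B

towers=[C; D/E/A/F] holding=B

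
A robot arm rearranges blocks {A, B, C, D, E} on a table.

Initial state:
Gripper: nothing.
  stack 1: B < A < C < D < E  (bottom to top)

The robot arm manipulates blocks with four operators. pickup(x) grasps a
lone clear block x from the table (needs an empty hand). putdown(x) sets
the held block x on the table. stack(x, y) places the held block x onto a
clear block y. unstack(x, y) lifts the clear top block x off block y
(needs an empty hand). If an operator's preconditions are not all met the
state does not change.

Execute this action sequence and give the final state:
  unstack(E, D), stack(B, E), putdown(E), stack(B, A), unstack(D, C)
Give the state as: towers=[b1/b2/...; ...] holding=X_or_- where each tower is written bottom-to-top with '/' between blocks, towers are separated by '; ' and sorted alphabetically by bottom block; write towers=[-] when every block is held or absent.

step 1 (unstack(E, D)): towers=[B/A/C/D] holding=E
step 2 (stack(B, E)) [no-op]: towers=[B/A/C/D] holding=E
step 3 (putdown(E)): towers=[B/A/C/D; E] holding=-
step 4 (stack(B, A)) [no-op]: towers=[B/A/C/D; E] holding=-
step 5 (unstack(D, C)): towers=[B/A/C; E] holding=D

towers=[B/A/C; E] holding=D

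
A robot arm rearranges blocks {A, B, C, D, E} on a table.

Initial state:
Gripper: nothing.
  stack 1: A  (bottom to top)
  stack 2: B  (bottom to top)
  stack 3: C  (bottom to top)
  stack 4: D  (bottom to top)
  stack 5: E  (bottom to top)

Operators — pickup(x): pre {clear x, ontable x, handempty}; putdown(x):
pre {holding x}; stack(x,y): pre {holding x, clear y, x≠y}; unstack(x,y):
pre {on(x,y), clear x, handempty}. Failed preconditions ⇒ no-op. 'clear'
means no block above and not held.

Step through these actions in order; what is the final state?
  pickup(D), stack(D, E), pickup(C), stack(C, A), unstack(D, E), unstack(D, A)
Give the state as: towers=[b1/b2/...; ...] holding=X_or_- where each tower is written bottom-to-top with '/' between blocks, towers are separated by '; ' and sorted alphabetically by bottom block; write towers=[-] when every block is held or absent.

towers=[A/C; B; E] holding=D

step 1 (pickup(D)): towers=[A; B; C; E] holding=D
step 2 (stack(D, E)): towers=[A; B; C; E/D] holding=-
step 3 (pickup(C)): towers=[A; B; E/D] holding=C
step 4 (stack(C, A)): towers=[A/C; B; E/D] holding=-
step 5 (unstack(D, E)): towers=[A/C; B; E] holding=D
step 6 (unstack(D, A)) [no-op]: towers=[A/C; B; E] holding=D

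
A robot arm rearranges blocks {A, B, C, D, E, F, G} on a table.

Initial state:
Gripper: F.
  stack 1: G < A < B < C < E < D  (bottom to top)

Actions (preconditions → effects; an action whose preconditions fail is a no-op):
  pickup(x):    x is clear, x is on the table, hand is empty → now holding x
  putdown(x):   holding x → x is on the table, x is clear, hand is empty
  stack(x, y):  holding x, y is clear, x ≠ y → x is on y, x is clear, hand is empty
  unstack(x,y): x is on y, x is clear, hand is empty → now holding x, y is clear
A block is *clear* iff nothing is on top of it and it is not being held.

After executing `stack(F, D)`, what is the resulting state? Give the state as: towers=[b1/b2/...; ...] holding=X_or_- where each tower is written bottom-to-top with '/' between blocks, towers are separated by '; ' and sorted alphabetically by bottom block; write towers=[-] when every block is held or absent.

before: towers=[G/A/B/C/E/D] holding=F
pre[stack(F, D)]: holding(F) yes, clear(D) yes, F≠D yes
all met → apply stack(F, D)
after:  towers=[G/A/B/C/E/D/F] holding=-

towers=[G/A/B/C/E/D/F] holding=-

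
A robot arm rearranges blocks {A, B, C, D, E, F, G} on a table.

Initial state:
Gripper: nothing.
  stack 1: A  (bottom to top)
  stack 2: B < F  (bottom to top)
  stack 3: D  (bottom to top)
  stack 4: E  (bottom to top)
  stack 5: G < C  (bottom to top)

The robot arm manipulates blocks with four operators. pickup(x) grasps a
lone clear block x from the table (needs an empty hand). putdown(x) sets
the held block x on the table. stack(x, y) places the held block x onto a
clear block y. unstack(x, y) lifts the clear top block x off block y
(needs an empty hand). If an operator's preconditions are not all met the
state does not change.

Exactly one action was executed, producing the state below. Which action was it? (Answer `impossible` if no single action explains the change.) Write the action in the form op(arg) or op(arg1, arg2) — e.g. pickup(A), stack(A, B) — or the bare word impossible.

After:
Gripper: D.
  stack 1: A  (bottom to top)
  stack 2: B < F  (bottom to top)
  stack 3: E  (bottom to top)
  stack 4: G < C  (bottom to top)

target: towers=[A; B/F; E; G/C] holding=D
     unstack(F, B) → towers=[A; B; D; E; G/C] holding=F
         pickup(D) → towers=[A; B/F; E; G/C] holding=D  ← match
         pickup(A) → towers=[B/F; D; E; G/C] holding=A
         pickup(E) → towers=[A; B/F; D; G/C] holding=E
     unstack(C, G) → towers=[A; B/F; D; E; G] holding=C

pickup(D)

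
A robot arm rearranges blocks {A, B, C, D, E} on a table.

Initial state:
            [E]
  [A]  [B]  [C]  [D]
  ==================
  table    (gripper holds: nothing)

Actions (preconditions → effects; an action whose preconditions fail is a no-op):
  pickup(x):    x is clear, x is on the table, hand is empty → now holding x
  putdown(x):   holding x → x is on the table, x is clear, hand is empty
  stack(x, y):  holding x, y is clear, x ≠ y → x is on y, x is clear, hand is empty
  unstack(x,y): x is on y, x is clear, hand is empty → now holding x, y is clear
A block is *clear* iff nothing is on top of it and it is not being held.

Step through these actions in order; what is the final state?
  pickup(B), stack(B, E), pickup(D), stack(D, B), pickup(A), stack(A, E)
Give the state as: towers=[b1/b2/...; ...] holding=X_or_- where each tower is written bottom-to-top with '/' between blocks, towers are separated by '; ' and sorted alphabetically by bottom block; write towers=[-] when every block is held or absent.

towers=[C/E/B/D] holding=A

step 1 (pickup(B)): towers=[A; C/E; D] holding=B
step 2 (stack(B, E)): towers=[A; C/E/B; D] holding=-
step 3 (pickup(D)): towers=[A; C/E/B] holding=D
step 4 (stack(D, B)): towers=[A; C/E/B/D] holding=-
step 5 (pickup(A)): towers=[C/E/B/D] holding=A
step 6 (stack(A, E)) [no-op]: towers=[C/E/B/D] holding=A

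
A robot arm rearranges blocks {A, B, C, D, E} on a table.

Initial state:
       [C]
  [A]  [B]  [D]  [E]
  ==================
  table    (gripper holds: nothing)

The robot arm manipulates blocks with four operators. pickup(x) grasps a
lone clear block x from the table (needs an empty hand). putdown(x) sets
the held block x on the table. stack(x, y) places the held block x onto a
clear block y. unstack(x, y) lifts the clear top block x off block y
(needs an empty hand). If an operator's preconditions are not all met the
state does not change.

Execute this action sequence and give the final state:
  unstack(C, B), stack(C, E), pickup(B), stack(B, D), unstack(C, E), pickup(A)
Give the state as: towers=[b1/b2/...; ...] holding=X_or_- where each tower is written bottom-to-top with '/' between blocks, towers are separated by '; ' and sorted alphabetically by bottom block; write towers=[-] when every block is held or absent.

towers=[A; D/B; E] holding=C

step 1 (unstack(C, B)): towers=[A; B; D; E] holding=C
step 2 (stack(C, E)): towers=[A; B; D; E/C] holding=-
step 3 (pickup(B)): towers=[A; D; E/C] holding=B
step 4 (stack(B, D)): towers=[A; D/B; E/C] holding=-
step 5 (unstack(C, E)): towers=[A; D/B; E] holding=C
step 6 (pickup(A)) [no-op]: towers=[A; D/B; E] holding=C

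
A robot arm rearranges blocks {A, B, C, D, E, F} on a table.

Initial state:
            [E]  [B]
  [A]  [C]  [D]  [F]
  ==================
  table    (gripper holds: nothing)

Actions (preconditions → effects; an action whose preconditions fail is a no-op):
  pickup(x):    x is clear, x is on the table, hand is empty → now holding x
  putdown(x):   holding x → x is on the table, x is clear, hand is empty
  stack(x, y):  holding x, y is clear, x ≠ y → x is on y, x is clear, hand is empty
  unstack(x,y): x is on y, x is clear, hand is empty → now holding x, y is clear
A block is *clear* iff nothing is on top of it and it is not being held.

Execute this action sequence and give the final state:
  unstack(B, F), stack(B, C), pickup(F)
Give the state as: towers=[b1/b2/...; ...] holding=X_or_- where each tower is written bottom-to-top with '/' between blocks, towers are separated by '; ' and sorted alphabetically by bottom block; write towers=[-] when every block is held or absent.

towers=[A; C/B; D/E] holding=F

step 1 (unstack(B, F)): towers=[A; C; D/E; F] holding=B
step 2 (stack(B, C)): towers=[A; C/B; D/E; F] holding=-
step 3 (pickup(F)): towers=[A; C/B; D/E] holding=F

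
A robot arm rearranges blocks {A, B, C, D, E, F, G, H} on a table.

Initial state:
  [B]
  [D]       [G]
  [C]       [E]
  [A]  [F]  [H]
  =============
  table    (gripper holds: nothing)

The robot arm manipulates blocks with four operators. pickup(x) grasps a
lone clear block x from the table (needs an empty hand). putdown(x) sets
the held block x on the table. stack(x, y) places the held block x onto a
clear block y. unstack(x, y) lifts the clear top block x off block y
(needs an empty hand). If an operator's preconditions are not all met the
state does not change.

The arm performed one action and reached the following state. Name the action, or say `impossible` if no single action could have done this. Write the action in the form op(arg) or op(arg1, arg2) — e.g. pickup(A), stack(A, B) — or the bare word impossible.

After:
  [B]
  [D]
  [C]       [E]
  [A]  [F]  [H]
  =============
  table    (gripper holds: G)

unstack(G, E)

target: towers=[A/C/D/B; F; H/E] holding=G
     unstack(G, E) → towers=[A/C/D/B; F; H/E] holding=G  ← match
     unstack(B, D) → towers=[A/C/D; F; H/E/G] holding=B
         pickup(F) → towers=[A/C/D/B; H/E/G] holding=F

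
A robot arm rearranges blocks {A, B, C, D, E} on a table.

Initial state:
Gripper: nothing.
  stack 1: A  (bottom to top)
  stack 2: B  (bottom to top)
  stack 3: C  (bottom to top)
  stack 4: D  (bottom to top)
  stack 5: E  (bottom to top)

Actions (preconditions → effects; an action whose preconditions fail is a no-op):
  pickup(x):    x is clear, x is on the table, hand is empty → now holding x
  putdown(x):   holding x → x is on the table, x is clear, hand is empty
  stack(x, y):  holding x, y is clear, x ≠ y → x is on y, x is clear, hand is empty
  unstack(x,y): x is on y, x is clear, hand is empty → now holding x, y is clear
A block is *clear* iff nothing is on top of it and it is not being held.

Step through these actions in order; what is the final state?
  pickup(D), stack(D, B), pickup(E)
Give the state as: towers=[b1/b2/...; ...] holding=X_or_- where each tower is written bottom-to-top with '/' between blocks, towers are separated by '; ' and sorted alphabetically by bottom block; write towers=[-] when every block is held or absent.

towers=[A; B/D; C] holding=E

step 1 (pickup(D)): towers=[A; B; C; E] holding=D
step 2 (stack(D, B)): towers=[A; B/D; C; E] holding=-
step 3 (pickup(E)): towers=[A; B/D; C] holding=E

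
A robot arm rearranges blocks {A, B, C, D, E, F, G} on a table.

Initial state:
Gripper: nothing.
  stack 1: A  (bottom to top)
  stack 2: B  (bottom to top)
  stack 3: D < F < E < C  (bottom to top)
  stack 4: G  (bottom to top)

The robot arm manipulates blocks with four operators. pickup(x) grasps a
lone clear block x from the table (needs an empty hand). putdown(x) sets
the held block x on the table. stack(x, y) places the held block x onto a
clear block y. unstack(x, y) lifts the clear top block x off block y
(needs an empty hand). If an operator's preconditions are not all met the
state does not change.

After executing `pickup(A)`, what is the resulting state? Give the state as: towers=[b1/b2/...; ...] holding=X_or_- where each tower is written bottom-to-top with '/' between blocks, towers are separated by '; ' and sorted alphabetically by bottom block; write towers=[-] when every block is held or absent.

before: towers=[A; B; D/F/E/C; G] holding=-
pre[pickup(A)]: clear(A) yes, ontable(A) yes, handempty yes
all met → apply pickup(A)
after:  towers=[B; D/F/E/C; G] holding=A

towers=[B; D/F/E/C; G] holding=A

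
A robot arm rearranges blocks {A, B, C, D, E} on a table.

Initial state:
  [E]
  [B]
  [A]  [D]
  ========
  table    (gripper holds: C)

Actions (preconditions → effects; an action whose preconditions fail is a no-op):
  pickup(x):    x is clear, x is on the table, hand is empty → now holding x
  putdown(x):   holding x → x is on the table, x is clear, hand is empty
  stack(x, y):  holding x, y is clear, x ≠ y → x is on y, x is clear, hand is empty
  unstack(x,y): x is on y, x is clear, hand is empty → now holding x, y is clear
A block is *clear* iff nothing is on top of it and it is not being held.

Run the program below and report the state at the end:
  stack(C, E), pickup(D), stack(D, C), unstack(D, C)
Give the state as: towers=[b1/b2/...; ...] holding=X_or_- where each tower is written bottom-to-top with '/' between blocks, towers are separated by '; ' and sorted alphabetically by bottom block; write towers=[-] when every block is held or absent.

towers=[A/B/E/C] holding=D

step 1 (stack(C, E)): towers=[A/B/E/C; D] holding=-
step 2 (pickup(D)): towers=[A/B/E/C] holding=D
step 3 (stack(D, C)): towers=[A/B/E/C/D] holding=-
step 4 (unstack(D, C)): towers=[A/B/E/C] holding=D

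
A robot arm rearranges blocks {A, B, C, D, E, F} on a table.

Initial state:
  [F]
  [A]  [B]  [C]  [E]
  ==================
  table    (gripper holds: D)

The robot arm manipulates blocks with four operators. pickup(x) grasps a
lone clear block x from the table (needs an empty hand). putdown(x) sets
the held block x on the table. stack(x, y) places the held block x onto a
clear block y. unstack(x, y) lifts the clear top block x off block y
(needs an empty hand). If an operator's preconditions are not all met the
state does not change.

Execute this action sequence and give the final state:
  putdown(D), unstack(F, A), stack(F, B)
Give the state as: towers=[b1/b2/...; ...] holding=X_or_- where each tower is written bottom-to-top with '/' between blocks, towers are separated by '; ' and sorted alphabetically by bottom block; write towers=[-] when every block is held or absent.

towers=[A; B/F; C; D; E] holding=-

step 1 (putdown(D)): towers=[A/F; B; C; D; E] holding=-
step 2 (unstack(F, A)): towers=[A; B; C; D; E] holding=F
step 3 (stack(F, B)): towers=[A; B/F; C; D; E] holding=-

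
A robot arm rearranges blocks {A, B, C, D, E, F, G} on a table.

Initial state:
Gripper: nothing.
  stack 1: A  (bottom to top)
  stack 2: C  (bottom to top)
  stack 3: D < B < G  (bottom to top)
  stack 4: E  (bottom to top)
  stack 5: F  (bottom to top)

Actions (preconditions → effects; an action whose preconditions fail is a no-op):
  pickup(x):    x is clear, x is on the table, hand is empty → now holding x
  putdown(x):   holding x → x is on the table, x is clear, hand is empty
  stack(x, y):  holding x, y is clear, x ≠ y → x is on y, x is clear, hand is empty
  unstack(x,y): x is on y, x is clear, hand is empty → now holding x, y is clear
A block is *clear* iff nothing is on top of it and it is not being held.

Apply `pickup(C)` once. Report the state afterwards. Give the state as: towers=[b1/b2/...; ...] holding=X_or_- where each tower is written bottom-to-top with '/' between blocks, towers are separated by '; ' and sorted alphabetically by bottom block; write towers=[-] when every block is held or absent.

before: towers=[A; C; D/B/G; E; F] holding=-
pre[pickup(C)]: clear(C) ok, ontable(C) ok, handempty ok
all met → apply pickup(C)
after:  towers=[A; D/B/G; E; F] holding=C

towers=[A; D/B/G; E; F] holding=C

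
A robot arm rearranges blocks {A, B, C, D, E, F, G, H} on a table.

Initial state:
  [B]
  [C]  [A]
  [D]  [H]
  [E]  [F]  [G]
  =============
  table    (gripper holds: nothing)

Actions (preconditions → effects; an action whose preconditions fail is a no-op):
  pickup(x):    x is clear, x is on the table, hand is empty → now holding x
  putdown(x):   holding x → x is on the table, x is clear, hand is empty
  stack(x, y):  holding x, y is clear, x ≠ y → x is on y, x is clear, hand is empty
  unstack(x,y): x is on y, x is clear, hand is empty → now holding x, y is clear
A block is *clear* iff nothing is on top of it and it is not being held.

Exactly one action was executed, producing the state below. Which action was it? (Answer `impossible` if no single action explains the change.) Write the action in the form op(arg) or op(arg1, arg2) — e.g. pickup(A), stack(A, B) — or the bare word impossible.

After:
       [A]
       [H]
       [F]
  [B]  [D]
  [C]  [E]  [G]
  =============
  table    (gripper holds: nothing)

impossible

target: towers=[C/B; E/D/F/H/A; G] holding=-
         pickup(G) → towers=[E/D/C/B; F/H/A] holding=G
     unstack(A, H) → towers=[E/D/C/B; F/H; G] holding=A
     unstack(B, C) → towers=[E/D/C; F/H/A; G] holding=B
none of the 3 applicable actions match → impossible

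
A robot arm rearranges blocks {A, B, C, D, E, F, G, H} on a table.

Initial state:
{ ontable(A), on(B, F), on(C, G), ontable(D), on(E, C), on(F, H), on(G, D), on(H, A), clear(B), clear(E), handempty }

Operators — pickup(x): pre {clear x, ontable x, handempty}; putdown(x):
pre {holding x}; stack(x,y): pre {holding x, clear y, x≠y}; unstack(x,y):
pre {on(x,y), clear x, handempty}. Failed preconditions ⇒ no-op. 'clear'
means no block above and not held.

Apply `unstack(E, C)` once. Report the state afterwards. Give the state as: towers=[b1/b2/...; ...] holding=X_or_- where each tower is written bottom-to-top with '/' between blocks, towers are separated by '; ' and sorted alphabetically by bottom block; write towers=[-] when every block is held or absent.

before: towers=[A/H/F/B; D/G/C/E] holding=-
pre[unstack(E, C)]: on(E,C) ✓, clear(E) ✓, handempty ✓
all met → apply unstack(E, C)
after:  towers=[A/H/F/B; D/G/C] holding=E

towers=[A/H/F/B; D/G/C] holding=E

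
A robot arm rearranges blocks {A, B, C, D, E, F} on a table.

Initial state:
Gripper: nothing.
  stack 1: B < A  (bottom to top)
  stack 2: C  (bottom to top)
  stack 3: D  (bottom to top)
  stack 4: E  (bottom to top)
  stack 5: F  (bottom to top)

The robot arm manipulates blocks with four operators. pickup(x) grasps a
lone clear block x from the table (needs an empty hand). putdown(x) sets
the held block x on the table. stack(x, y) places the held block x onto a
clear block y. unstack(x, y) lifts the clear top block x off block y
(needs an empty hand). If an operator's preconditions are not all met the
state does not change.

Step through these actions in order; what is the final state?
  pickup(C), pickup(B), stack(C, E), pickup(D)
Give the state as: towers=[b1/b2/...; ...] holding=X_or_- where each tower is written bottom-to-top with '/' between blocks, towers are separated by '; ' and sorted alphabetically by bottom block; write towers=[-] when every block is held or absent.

towers=[B/A; E/C; F] holding=D

step 1 (pickup(C)): towers=[B/A; D; E; F] holding=C
step 2 (pickup(B)) [no-op]: towers=[B/A; D; E; F] holding=C
step 3 (stack(C, E)): towers=[B/A; D; E/C; F] holding=-
step 4 (pickup(D)): towers=[B/A; E/C; F] holding=D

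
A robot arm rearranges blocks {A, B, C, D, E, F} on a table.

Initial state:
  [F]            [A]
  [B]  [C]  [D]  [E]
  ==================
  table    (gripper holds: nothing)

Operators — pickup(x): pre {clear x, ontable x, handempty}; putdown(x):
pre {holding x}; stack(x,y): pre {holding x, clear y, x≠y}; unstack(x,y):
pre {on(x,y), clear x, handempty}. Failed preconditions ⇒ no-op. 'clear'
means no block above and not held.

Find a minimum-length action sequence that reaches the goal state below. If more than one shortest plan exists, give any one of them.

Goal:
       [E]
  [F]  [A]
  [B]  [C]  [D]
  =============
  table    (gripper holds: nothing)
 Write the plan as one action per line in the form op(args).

unstack(A, E)
stack(A, C)
pickup(E)
stack(E, A)

step 1 (unstack(A, E)): towers=[B/F; C; D; E] holding=A
step 2 (stack(A, C)): towers=[B/F; C/A; D; E] holding=-
step 3 (pickup(E)): towers=[B/F; C/A; D] holding=E
step 4 (stack(E, A)): towers=[B/F; C/A/E; D] holding=-
goal check: towers=[B/F; C/A/E; D] holding=- — reached (length 4, optimal by BFS)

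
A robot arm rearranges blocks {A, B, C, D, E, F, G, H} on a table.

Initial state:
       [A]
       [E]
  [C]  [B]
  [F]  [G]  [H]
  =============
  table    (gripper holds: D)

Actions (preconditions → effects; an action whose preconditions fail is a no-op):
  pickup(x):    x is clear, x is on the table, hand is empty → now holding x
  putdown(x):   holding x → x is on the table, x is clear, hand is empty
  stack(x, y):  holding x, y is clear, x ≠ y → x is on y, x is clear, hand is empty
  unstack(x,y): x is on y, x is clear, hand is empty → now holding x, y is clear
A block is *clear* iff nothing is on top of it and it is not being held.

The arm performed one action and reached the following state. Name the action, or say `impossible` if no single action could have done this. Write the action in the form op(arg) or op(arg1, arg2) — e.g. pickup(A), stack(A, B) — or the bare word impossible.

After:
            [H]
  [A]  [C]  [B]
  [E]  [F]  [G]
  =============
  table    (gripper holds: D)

impossible

target: towers=[E/A; F/C; G/B/H] holding=D
        putdown(D) → towers=[D; F/C; G/B/E/A; H] holding=-
       stack(D, A) → towers=[F/C; G/B/E/A/D; H] holding=-
       stack(D, H) → towers=[F/C; G/B/E/A; H/D] holding=-
       stack(D, C) → towers=[F/C/D; G/B/E/A; H] holding=-
none of the 4 applicable actions match → impossible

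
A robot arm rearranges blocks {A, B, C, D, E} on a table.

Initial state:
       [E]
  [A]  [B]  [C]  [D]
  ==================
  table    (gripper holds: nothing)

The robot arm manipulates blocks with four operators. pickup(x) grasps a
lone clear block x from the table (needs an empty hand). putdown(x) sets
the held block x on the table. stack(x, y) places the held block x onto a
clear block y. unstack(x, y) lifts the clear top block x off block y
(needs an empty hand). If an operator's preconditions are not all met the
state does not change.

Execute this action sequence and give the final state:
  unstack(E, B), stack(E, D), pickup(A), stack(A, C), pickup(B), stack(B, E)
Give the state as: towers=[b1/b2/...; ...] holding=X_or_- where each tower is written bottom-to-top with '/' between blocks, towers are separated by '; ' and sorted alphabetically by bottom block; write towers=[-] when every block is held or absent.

step 1 (unstack(E, B)): towers=[A; B; C; D] holding=E
step 2 (stack(E, D)): towers=[A; B; C; D/E] holding=-
step 3 (pickup(A)): towers=[B; C; D/E] holding=A
step 4 (stack(A, C)): towers=[B; C/A; D/E] holding=-
step 5 (pickup(B)): towers=[C/A; D/E] holding=B
step 6 (stack(B, E)): towers=[C/A; D/E/B] holding=-

towers=[C/A; D/E/B] holding=-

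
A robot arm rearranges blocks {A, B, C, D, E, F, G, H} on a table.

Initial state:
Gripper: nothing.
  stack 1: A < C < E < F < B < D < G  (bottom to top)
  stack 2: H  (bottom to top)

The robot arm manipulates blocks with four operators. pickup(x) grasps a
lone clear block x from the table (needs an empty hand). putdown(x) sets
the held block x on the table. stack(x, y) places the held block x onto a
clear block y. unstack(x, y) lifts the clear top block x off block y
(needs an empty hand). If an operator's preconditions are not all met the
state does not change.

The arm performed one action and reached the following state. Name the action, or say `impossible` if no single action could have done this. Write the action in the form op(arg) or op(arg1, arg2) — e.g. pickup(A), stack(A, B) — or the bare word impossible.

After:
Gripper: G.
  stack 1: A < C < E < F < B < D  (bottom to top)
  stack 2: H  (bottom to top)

unstack(G, D)

target: towers=[A/C/E/F/B/D; H] holding=G
     unstack(G, D) → towers=[A/C/E/F/B/D; H] holding=G  ← match
         pickup(H) → towers=[A/C/E/F/B/D/G] holding=H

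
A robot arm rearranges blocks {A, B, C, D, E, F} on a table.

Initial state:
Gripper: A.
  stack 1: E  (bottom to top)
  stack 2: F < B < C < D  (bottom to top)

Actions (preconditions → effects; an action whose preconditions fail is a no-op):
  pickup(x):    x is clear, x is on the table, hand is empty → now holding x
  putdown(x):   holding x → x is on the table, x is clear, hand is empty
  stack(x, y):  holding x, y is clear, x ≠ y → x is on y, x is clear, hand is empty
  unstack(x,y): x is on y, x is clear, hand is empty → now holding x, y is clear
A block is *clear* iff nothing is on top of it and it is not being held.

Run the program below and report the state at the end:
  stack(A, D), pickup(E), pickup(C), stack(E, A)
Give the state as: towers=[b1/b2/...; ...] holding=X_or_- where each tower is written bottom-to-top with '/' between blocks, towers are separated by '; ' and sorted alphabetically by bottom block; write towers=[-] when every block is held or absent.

towers=[F/B/C/D/A/E] holding=-

step 1 (stack(A, D)): towers=[E; F/B/C/D/A] holding=-
step 2 (pickup(E)): towers=[F/B/C/D/A] holding=E
step 3 (pickup(C)) [no-op]: towers=[F/B/C/D/A] holding=E
step 4 (stack(E, A)): towers=[F/B/C/D/A/E] holding=-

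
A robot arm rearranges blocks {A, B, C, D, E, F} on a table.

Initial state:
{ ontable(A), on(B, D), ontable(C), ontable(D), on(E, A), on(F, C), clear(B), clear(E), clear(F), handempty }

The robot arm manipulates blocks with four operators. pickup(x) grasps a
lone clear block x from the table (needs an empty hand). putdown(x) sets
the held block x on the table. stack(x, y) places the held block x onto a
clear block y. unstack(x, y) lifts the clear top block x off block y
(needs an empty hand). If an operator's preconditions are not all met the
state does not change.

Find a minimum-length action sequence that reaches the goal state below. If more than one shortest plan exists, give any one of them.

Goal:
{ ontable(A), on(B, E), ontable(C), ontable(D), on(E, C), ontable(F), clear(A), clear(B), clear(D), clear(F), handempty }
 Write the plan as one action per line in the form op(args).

unstack(F, C)
putdown(F)
unstack(E, A)
stack(E, C)
unstack(B, D)
stack(B, E)

step 1 (unstack(F, C)): towers=[A/E; C; D/B] holding=F
step 2 (putdown(F)): towers=[A/E; C; D/B; F] holding=-
step 3 (unstack(E, A)): towers=[A; C; D/B; F] holding=E
step 4 (stack(E, C)): towers=[A; C/E; D/B; F] holding=-
step 5 (unstack(B, D)): towers=[A; C/E; D; F] holding=B
step 6 (stack(B, E)): towers=[A; C/E/B; D; F] holding=-
goal check: towers=[A; C/E/B; D; F] holding=- — reached (length 6, optimal by BFS)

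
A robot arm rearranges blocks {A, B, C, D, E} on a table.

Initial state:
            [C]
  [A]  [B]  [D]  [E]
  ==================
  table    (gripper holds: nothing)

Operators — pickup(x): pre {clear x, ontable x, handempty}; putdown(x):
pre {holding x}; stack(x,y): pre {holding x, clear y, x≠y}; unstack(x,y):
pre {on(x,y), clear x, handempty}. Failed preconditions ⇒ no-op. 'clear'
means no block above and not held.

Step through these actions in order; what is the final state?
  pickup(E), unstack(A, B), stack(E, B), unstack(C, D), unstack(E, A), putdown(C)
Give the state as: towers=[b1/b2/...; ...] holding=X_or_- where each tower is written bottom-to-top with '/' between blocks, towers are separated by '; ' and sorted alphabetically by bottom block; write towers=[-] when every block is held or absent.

step 1 (pickup(E)): towers=[A; B; D/C] holding=E
step 2 (unstack(A, B)) [no-op]: towers=[A; B; D/C] holding=E
step 3 (stack(E, B)): towers=[A; B/E; D/C] holding=-
step 4 (unstack(C, D)): towers=[A; B/E; D] holding=C
step 5 (unstack(E, A)) [no-op]: towers=[A; B/E; D] holding=C
step 6 (putdown(C)): towers=[A; B/E; C; D] holding=-

towers=[A; B/E; C; D] holding=-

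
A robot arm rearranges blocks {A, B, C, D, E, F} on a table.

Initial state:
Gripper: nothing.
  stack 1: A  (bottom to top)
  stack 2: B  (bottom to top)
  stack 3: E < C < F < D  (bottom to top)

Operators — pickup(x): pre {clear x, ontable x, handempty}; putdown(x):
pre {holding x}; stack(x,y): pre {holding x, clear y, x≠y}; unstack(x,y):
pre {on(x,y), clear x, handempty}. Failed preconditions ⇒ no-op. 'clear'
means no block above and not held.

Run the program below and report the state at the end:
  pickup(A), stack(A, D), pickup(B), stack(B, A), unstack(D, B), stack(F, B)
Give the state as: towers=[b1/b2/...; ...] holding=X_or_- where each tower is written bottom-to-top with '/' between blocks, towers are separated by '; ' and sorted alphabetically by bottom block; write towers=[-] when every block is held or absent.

towers=[E/C/F/D/A/B] holding=-

step 1 (pickup(A)): towers=[B; E/C/F/D] holding=A
step 2 (stack(A, D)): towers=[B; E/C/F/D/A] holding=-
step 3 (pickup(B)): towers=[E/C/F/D/A] holding=B
step 4 (stack(B, A)): towers=[E/C/F/D/A/B] holding=-
step 5 (unstack(D, B)) [no-op]: towers=[E/C/F/D/A/B] holding=-
step 6 (stack(F, B)) [no-op]: towers=[E/C/F/D/A/B] holding=-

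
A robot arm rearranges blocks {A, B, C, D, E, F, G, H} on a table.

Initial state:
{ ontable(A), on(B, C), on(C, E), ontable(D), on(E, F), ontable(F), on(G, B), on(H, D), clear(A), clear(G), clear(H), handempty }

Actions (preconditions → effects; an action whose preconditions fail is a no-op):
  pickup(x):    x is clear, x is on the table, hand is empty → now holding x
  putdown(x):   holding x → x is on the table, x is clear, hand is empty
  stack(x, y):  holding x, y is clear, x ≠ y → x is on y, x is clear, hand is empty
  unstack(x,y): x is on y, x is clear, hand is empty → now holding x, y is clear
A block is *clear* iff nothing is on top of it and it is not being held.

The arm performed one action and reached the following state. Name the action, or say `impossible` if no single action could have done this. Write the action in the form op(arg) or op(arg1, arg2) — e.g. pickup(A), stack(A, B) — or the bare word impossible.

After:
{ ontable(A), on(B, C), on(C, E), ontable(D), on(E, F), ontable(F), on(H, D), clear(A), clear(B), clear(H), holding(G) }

unstack(G, B)

target: towers=[A; D/H; F/E/C/B] holding=G
     unstack(G, B) → towers=[A; D/H; F/E/C/B] holding=G  ← match
         pickup(A) → towers=[D/H; F/E/C/B/G] holding=A
     unstack(H, D) → towers=[A; D; F/E/C/B/G] holding=H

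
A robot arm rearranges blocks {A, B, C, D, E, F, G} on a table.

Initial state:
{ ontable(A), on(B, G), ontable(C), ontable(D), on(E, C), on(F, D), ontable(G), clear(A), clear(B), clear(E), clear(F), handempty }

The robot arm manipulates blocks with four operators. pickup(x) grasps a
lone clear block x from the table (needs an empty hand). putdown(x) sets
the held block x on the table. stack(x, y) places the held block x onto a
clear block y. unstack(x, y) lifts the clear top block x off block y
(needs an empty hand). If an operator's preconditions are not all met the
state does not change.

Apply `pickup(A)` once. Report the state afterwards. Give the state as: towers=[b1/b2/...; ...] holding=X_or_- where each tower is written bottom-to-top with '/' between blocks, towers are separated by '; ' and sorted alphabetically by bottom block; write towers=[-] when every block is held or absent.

towers=[C/E; D/F; G/B] holding=A

before: towers=[A; C/E; D/F; G/B] holding=-
pre[pickup(A)]: clear(A) ok, ontable(A) ok, handempty ok
all met → apply pickup(A)
after:  towers=[C/E; D/F; G/B] holding=A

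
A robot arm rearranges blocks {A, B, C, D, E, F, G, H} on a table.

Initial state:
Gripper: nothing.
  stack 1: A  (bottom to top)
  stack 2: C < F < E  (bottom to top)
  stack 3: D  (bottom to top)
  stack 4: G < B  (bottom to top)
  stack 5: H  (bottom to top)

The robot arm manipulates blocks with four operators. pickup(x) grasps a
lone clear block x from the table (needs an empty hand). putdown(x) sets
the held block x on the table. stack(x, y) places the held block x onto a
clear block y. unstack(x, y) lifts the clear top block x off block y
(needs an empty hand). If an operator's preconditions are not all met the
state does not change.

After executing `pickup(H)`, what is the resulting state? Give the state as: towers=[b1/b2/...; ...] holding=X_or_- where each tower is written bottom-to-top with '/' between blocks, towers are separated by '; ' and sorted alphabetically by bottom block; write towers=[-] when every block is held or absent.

before: towers=[A; C/F/E; D; G/B; H] holding=-
pre[pickup(H)]: clear(H) yes, ontable(H) yes, handempty yes
all met → apply pickup(H)
after:  towers=[A; C/F/E; D; G/B] holding=H

towers=[A; C/F/E; D; G/B] holding=H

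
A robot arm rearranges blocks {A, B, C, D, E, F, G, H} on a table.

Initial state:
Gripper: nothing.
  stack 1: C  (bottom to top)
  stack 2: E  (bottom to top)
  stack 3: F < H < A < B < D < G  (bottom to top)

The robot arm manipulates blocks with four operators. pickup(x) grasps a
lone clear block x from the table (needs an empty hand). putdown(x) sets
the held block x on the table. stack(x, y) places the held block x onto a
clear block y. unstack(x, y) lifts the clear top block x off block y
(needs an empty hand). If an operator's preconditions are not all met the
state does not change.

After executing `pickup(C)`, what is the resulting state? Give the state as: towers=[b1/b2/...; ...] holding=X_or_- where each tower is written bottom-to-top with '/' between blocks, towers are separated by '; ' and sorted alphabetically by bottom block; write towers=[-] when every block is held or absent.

towers=[E; F/H/A/B/D/G] holding=C

before: towers=[C; E; F/H/A/B/D/G] holding=-
pre[pickup(C)]: clear(C) yes, ontable(C) yes, handempty yes
all met → apply pickup(C)
after:  towers=[E; F/H/A/B/D/G] holding=C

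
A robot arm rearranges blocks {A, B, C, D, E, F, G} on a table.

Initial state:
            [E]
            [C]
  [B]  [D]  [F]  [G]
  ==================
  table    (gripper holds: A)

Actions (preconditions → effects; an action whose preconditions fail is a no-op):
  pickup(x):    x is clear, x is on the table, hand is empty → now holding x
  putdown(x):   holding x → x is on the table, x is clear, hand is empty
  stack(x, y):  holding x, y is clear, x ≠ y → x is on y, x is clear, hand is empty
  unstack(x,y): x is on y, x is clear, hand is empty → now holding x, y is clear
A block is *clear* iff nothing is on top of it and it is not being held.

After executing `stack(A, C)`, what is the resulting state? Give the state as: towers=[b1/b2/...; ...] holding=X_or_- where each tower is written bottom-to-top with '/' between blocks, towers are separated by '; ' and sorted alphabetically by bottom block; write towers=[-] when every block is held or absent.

towers=[B; D; F/C/E; G] holding=A

before: towers=[B; D; F/C/E; G] holding=A
pre[stack(A, C)]: holding(A) yes, clear(C) no, A≠C yes
clear(C) unmet → stack(A, C) is a no-op
after:  towers=[B; D; F/C/E; G] holding=A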